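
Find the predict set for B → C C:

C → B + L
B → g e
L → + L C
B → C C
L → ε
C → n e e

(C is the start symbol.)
PREDICT(B → C C) = (FIRST(RHS) \ {ε}) ∪ (FOLLOW(B) if ε ∈ FIRST(RHS), i.e. RHS ⇒* ε)
FIRST(C) = { 'g', 'n' }
FIRST(C C) = { 'g', 'n' }
ε ∉ FIRST(C C), so FOLLOW(B) is not added.
PREDICT(B → C C) = { 'g', 'n' }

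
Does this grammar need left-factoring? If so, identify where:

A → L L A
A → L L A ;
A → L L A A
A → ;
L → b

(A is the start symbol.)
Left-factoring is needed when two productions for the same non-terminal
share a common prefix on the right-hand side.

Productions for A:
  A → L L A
  A → L L A ;
  A → L L A A
  A → ;

Found common prefix 'L L A' in productions for A

Answer: Yes, A has productions with common prefix 'L L A'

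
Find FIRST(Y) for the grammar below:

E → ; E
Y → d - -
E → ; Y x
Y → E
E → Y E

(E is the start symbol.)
{ ';', 'd' }

FIRST sets of the other non-terminals involved (by the same procedure, iterated to a fixed point):
  FIRST(E) = { ';', 'd' }

From Y → d - -:
  - d is a terminal: add 'd' and stop
From Y → E:
  - E is a non-terminal: add FIRST(E) \ {ε} = { ';', 'd' }
    E is not nullable, so stop

Collecting: FIRST(Y) = { ';', 'd' }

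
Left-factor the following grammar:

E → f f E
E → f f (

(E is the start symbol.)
Left-factoring transforms A → αβ₁ | αβ₂ into A → αA' and A' → β₁ | β₂
(α is the longest common prefix among the alternatives). Repeat until
no nonterminal has two alternatives with a common prefix.

Round 1: E has alternatives sharing prefix 'f f'. Introduce E': E → f f E'
  Add: E' → E
  Add: E' → (

No remaining common prefixes — done.

Resulting grammar:
E → f f E'
E' → E
E' → (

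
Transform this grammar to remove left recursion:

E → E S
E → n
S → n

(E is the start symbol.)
E is directly left-recursive. The standard transformation for
  A → A α₁ | ... | A α_m | β₁ | ... | β_n
is
  A  → β₁ A' | ... | β_n A'
  A' → α₁ A' | ... | α_m A' | ε

E → n becomes E → n E'
E → E S becomes E' → S E'
Add E' → ε

Productions for other non-terminals are unchanged:
  S → n

Resulting grammar:
E → n E'
E' → S E'
E' → ε
S → n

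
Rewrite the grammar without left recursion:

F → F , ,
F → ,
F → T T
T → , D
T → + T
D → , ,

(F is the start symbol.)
F → , F'
F → T T F'
F' → , , F'
F' → ε
T → , D
T → + T
D → , ,

F is directly left-recursive. The standard transformation for
  A → A α₁ | ... | A α_m | β₁ | ... | β_n
is
  A  → β₁ A' | ... | β_n A'
  A' → α₁ A' | ... | α_m A' | ε

F → , becomes F → , F'
F → T T becomes F → T T F'
F → F , , becomes F' → , , F'
Add F' → ε

Productions for other non-terminals are unchanged:
  T → , D
  T → + T
  D → , ,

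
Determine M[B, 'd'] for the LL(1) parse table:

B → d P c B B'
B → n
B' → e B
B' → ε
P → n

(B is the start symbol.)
B → d P c B B'

To find M[B, 'd'], we find productions for B where 'd' is in the predict set (PREDICT(N → α) = (FIRST(α) \ {ε}) ∪ (FOLLOW(N) if α ⇒* ε)).

B → d P c B B': PREDICT = { 'd' }
  'd' is in predict set, so this production goes in M[B, 'd']
B → n: PREDICT = { 'n' }

M[B, 'd'] = B → d P c B B'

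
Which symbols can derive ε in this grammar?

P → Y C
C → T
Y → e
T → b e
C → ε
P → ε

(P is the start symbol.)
A non-terminal is nullable if it can derive ε (the empty string): either it has an ε-production, or it has a production whose right-hand side consists entirely of nullable non-terminals.

ε-productions: C → ε, P → ε
So C, P are immediately nullable.
No further non-terminal can be added: every production for the remaining non-terminals contains a terminal or a non-nullable non-terminal.
Nullable = { 'C', 'P' }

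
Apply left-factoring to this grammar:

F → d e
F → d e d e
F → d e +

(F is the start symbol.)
Left-factoring transforms A → αβ₁ | αβ₂ into A → αA' and A' → β₁ | β₂
(α is the longest common prefix among the alternatives). Repeat until
no nonterminal has two alternatives with a common prefix.

Round 1: F has alternatives sharing prefix 'd e'. Introduce F': F → d e F'
  Add: F' → ε
  Add: F' → d e
  Add: F' → +

No remaining common prefixes — done.

Resulting grammar:
F → d e F'
F' → ε
F' → d e
F' → +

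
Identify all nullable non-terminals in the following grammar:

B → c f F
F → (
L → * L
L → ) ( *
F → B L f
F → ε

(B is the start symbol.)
ε-productions: F → ε
So F is immediately nullable.
No further non-terminal can be added: every production for the remaining non-terminals contains a terminal or a non-nullable non-terminal.
Nullable = { 'F' }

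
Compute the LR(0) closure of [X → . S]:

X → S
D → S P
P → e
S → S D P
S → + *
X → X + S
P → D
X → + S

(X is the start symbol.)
{ [S → . + *], [S → . S D P], [X → . S] }

To compute CLOSURE, for each item [A → α.Bβ] where B is a non-terminal, add [B → .γ] for all productions B → γ; repeat for the newly added items until nothing changes.

Start with: [X → . S]
  [X → . S] has the dot before S: add [S → . S D P], [S → . + *]
No further items can be added.

CLOSURE = { [S → . + *], [S → . S D P], [X → . S] }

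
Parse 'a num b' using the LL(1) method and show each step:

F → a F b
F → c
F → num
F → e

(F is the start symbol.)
LL(1) parsing maintains a stack (initially the start symbol over $) and the input. At each step: if the stack top is a terminal, match it against the current input token; if it is a non-terminal N, replace it with the RHS of M[N, lookahead] (the unique production whose predict set contains the lookahead).

Stack is shown with the top on the left.

Stack    Input      Action
--------------------------
F $      a num b $  output F → a F b
a F b $  a num b $  match 'a'
F b $    num b $    output F → num
num b $  num b $    match 'num'
b $      b $        match 'b'
$        $          accept

The string is accepted.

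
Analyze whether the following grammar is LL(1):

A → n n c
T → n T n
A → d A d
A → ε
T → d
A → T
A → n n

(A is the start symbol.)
A grammar is LL(1) if for each non-terminal N with multiple productions, the predict sets of those productions are pairwise disjoint, where PREDICT(N → α) = (FIRST(α) \ {ε}) ∪ (FOLLOW(N) if α ⇒* ε).

Relevant sets:
  FIRST(T) = { 'd', 'n' }
  FOLLOW(A) = { $, 'd' }

For A:
  PREDICT(A → n n c) = { 'n' }
  PREDICT(A → d A d) = { 'd' }
  PREDICT(A → ε) = { $, 'd' }
  PREDICT(A → T) = { 'd', 'n' }
  PREDICT(A → n n) = { 'n' }
For T:
  PREDICT(T → n T n) = { 'n' }
  PREDICT(T → d) = { 'd' }

Conflict found: Predict set conflict for A: { 'n' }
The grammar is NOT LL(1).

Answer: No. Predict set conflict for A: { 'n' }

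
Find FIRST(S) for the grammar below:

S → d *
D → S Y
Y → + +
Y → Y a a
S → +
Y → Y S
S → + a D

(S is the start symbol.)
To compute FIRST(S), examine every production with S on the left-hand side, reading each right-hand side left to right until a non-nullable symbol is reached.

From S → d *:
  - d is a terminal: add 'd' and stop
From S → +:
  - '+' is a terminal: add '+' and stop
From S → + a D:
  - '+' is a terminal: add '+' and stop

Collecting: FIRST(S) = { '+', 'd' }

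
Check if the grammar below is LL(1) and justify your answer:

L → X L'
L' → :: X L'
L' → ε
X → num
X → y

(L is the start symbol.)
Yes, the grammar is LL(1).

Relevant sets:
  FOLLOW(L') = { $ }

For L':
  PREDICT(L' → :: X L') = { '::' }
  PREDICT(L' → ε) = { $ }
For X:
  PREDICT(X → num) = { 'num' }
  PREDICT(X → y) = { 'y' }
L has a single production, so nothing to check there.

All predict sets are disjoint. The grammar IS LL(1).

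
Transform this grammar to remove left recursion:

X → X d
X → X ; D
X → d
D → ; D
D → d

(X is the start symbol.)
X is directly left-recursive. The standard transformation for
  A → A α₁ | ... | A α_m | β₁ | ... | β_n
is
  A  → β₁ A' | ... | β_n A'
  A' → α₁ A' | ... | α_m A' | ε

X → d becomes X → d X'
X → X d becomes X' → d X'
X → X ; D becomes X' → ; D X'
Add X' → ε

Productions for other non-terminals are unchanged:
  D → ; D
  D → d

Resulting grammar:
X → d X'
X' → d X'
X' → ; D X'
X' → ε
D → ; D
D → d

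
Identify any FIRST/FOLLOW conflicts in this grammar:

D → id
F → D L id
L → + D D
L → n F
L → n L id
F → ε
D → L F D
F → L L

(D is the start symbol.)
A FIRST/FOLLOW conflict occurs when a non-terminal N has a nullable alternative N → β (β ⇒* ε) and another alternative N → α with FIRST(α) ∩ FOLLOW(N) ≠ ∅: on such a lookahead the parser cannot decide between expanding α and letting N vanish via β.

Nullable non-terminals: F.
FIRST sets used below: FIRST(D) = { '+', 'id', 'n' }, FIRST(L) = { '+', 'n' }

F: nullable alternative(s) F → ε; FOLLOW(F) = { '+', 'id', 'n' }
  F → D L id: FIRST \ {ε} = { '+', 'id', 'n' } — overlaps FOLLOW(F) on { '+', 'id', 'n' }: CONFLICT
  F → ε: FIRST \ {ε} = { } — this is the only nullable alternative, skip
  F → L L: FIRST \ {ε} = { '+', 'n' } — overlaps FOLLOW(F) on { '+', 'n' }: CONFLICT

D, L have no nullable alternative, so no FIRST/FOLLOW check is needed there.

So the grammar has 2 FIRST/FOLLOW conflicts (marked CONFLICT above).

Answer: Yes. F → D L id with FOLLOW(F) on { '+', 'id', 'n' }; F → L L with FOLLOW(F) on { '+', 'n' }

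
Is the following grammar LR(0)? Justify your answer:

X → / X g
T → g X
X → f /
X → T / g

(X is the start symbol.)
A grammar is LR(0) if no state in the canonical LR(0) collection has:
  - both a shift item (dot before a terminal) and a complete item (shift-reduce conflict), or
  - two or more complete items (reduce-reduce conflict; the accept item [X' → X .] counts as a complete item here).

Augment with X' → X and build the canonical LR(0) collection (I0 = CLOSURE({[X' → . X]}), then GOTO on every symbol after a dot until no new states appear). It has 12 states:
  I0: { [T → . g X], [X → . / X g], [X → . T / g], [X → . f /], [X' → . X] }  — shift
  I1: { [T → . g X], [X → . / X g], [X → . T / g], [X → . f /], [X → / . X g] }  — shift
  I2: { [X → T . / g] }  — shift
  I3: { [X' → X .] }  — accept
  I4: { [X → f . /] }  — shift
  I5: { [T → . g X], [T → g . X], [X → . / X g], [X → . T / g], [X → . f /] }  — shift
  I6: { [T → g X .] }  — reduce
  I7: { [X → f / .] }  — reduce
  I8: { [X → T / . g] }  — shift
  I9: { [X → T / g .] }  — reduce
  I10: { [X → / X . g] }  — shift
  I11: { [X → / X g .] }  — reduce

Every state is either a pure shift/goto state or contains exactly one complete item and nothing to shift — no conflicts. The grammar is LR(0).

Answer: Yes, the grammar is LR(0)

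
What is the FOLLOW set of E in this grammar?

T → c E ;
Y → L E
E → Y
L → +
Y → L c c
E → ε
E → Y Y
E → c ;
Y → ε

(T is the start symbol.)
In T → c E ;: E is followed by ';', add FIRST(';') \ {ε} = { ';' }
In Y → L E: E is at the end, add FOLLOW(Y)

The FOLLOW sets referred to above (computed the same way, to a fixed point):
  FOLLOW(Y) = { '+', ';' }

Taking the union: FOLLOW(E) = { '+', ';' }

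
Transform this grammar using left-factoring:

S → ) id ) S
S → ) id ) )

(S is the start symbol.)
S → ) id ) S'
S' → S
S' → )

Left-factoring transforms A → αβ₁ | αβ₂ into A → αA' and A' → β₁ | β₂
(α is the longest common prefix among the alternatives). Repeat until
no nonterminal has two alternatives with a common prefix.

Round 1: S has alternatives sharing prefix ') id )'. Introduce S': S → ) id ) S'
  Add: S' → S
  Add: S' → )

No remaining common prefixes — done.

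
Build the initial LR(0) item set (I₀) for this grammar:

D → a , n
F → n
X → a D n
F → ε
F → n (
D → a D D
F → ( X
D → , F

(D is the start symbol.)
{ [D → . , F], [D → . a , n], [D → . a D D], [D' → . D] }

First, augment the grammar with D' → D
I₀ = CLOSURE({ [D' → . D] }):
  [D' → . D] has the dot before D: add [D → . a , n], [D → . a D D], [D → . , F]
No further items can be added.

I₀ = { [D → . , F], [D → . a , n], [D → . a D D], [D' → . D] }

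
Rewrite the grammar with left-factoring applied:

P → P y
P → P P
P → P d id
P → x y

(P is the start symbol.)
Left-factoring transforms A → αβ₁ | αβ₂ into A → αA' and A' → β₁ | β₂
(α is the longest common prefix among the alternatives). Repeat until
no nonterminal has two alternatives with a common prefix.

Round 1: P has alternatives sharing prefix 'P'. Introduce P': P → P P'
  Add: P' → y
  Add: P' → P
  Add: P' → d id

No remaining common prefixes — done.

Resulting grammar:
P → P P'
P' → y
P' → P
P' → d id
P → x y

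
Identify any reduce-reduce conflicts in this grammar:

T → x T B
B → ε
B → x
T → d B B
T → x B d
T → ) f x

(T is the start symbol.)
Augment with T' → T and build the canonical LR(0) collection (I0 = CLOSURE({[T' → . T]}), then GOTO on every symbol after a dot until no new states appear). It has 15 states:
  I0: { [T → . ) f x], [T → . d B B], [T → . x B d], [T → . x T B], [T' → . T] }  — shift
  I1: { [T → ) . f x] }  — shift
  I2: { [T' → T .] }  — accept
  I3: { [B → . x], [B → .], [T → d . B B] }  — shift, reduce
  I4: { [B → . x], [B → .], [T → . ) f x], [T → . d B B], [T → . x B d], [T → . x T B], [T → x . B d], [T → x . T B] }  — shift, reduce
  I5: { [T → x B . d] }  — shift
  I6: { [B → . x], [B → .], [T → x T . B] }  — shift, reduce
  I7: { [B → . x], [B → .], [B → x .], [T → . ) f x], [T → . d B B], [T → . x B d], [T → . x T B], [T → x . B d], [T → x . T B] }  — shift, 2 reduces
  I8: { [T → x T B .] }  — reduce
  I9: { [B → x .] }  — reduce
  I10: { [T → x B d .] }  — reduce
  I11: { [B → . x], [B → .], [T → d B . B] }  — shift, reduce
  I12: { [T → d B B .] }  — reduce
  I13: { [T → ) f . x] }  — shift
  I14: { [T → ) f x .] }  — reduce

I7 contains complete items [B → .], [B → x .] — reduce-reduce conflict.

Answer: Yes — I7: [B → .] vs [B → x .]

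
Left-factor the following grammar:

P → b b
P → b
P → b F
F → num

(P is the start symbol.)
P → b P'
P' → b
P' → ε
P' → F
F → num

Left-factoring transforms A → αβ₁ | αβ₂ into A → αA' and A' → β₁ | β₂
(α is the longest common prefix among the alternatives). Repeat until
no nonterminal has two alternatives with a common prefix.

Round 1: P has alternatives sharing prefix 'b'. Introduce P': P → b P'
  Add: P' → b
  Add: P' → ε
  Add: P' → F

No remaining common prefixes — done.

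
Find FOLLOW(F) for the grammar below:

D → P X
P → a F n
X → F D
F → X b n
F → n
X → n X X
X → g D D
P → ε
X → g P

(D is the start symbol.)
{ 'a', 'g', 'n' }

In P → a F n: F is followed by n, add FIRST(n) \ {ε} = { 'n' }
In X → F D: F is followed by D, add FIRST(D) \ {ε} = { 'a', 'g', 'n' }

Taking the union: FOLLOW(F) = { 'a', 'g', 'n' }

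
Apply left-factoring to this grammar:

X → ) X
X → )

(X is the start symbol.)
X → ) X'
X' → X
X' → ε

Left-factoring transforms A → αβ₁ | αβ₂ into A → αA' and A' → β₁ | β₂
(α is the longest common prefix among the alternatives). Repeat until
no nonterminal has two alternatives with a common prefix.

Round 1: X has alternatives sharing prefix ')'. Introduce X': X → ) X'
  Add: X' → X
  Add: X' → ε

No remaining common prefixes — done.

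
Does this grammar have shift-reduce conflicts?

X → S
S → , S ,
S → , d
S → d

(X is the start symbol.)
No shift-reduce conflicts

A shift-reduce conflict occurs when an LR(0) state has both:
  - a complete (reduce) item [A → α .] (dot at the end), and
  - a shift item [B → β . c γ] (dot before a terminal).

Augment with X' → X and build the canonical LR(0) collection (I0 = CLOSURE({[X' → . X]}), then GOTO on every symbol after a dot until no new states appear). It has 8 states:
  I0: { [S → . , S ,], [S → . , d], [S → . d], [X → . S], [X' → . X] }  — shift
  I1: { [S → , . S ,], [S → , . d], [S → . , S ,], [S → . , d], [S → . d] }  — shift
  I2: { [X → S .] }  — reduce
  I3: { [X' → X .] }  — accept
  I4: { [S → d .] }  — reduce
  I5: { [S → , S . ,] }  — shift
  I6: { [S → , d .], [S → d .] }  — 2 reduces
  I7: { [S → , S , .] }  — reduce

No state contains both a complete item and a shift item.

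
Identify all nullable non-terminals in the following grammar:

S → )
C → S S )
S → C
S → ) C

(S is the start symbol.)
There are no ε-productions, so no non-terminal can derive ε.
No non-terminals are nullable.

Answer: None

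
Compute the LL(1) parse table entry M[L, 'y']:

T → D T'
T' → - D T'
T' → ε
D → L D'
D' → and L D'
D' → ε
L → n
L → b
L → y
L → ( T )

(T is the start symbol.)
To find M[L, 'y'], we find productions for L where 'y' is in the predict set (PREDICT(N → α) = (FIRST(α) \ {ε}) ∪ (FOLLOW(N) if α ⇒* ε)).

L → n: PREDICT = { 'n' }
L → b: PREDICT = { 'b' }
L → y: PREDICT = { 'y' }
  'y' is in predict set, so this production goes in M[L, 'y']
L → ( T ): PREDICT = { '(' }

M[L, 'y'] = L → y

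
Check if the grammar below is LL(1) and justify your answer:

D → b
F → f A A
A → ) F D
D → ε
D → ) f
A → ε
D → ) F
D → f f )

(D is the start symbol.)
No. Predict set conflict for D: { 'b' }

Relevant sets:
  FOLLOW(D) = { $, ')', 'b', 'f' }
  FOLLOW(A) = { $, ')', 'b', 'f' }

For D:
  PREDICT(D → b) = { 'b' }
  PREDICT(D → ε) = { $, ')', 'b', 'f' }
  PREDICT(D → ')' f) = { ')' }
  PREDICT(D → ')' F) = { ')' }
  PREDICT(D → f f ')') = { 'f' }
For A:
  PREDICT(A → ')' F D) = { ')' }
  PREDICT(A → ε) = { $, ')', 'b', 'f' }
F has a single production, so nothing to check there.

Conflict found: Predict set conflict for D: { 'b' }
The grammar is NOT LL(1).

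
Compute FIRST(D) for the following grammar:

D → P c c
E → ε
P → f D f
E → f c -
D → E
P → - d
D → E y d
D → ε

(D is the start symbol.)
FIRST sets of the other non-terminals involved (by the same procedure, iterated to a fixed point):
  FIRST(P) = { '-', 'f' }
  FIRST(E) = { 'f', ε }

From D → P c c:
  - P is a non-terminal: add FIRST(P) \ {ε} = { '-', 'f' }
    P is not nullable, so stop
From D → E:
  - E is a non-terminal: add FIRST(E) \ {ε} = { 'f' }
    E is nullable and nothing follows, so the whole right-hand side can vanish: ε ∈ FIRST(D)
From D → E y d:
  - E is a non-terminal: add FIRST(E) \ {ε} = { 'f' }
    E is nullable, so continue to the next symbol
  - y is a terminal: add 'y' and stop
From D → ε:
  - ε-production, so ε ∈ FIRST(D)

Collecting: FIRST(D) = { '-', 'f', 'y', ε }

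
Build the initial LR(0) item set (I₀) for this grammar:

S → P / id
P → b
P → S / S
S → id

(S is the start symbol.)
First, augment the grammar with S' → S
I₀ = CLOSURE({ [S' → . S] }):
  [S' → . S] has the dot before S: add [S → . P / id], [S → . id]
  [S → . P / id] has the dot before P: add [P → . b], [P → . S / S]
No further items can be added.

I₀ = { [P → . S / S], [P → . b], [S → . P / id], [S → . id], [S' → . S] }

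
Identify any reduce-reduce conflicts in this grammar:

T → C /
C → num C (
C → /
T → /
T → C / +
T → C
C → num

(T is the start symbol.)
A reduce-reduce conflict occurs when an LR(0) state has two complete items [A → α .] and [B → β .] — both call for a reduction, and with no lookahead the parser cannot choose between them.

Augment with T' → T and build the canonical LR(0) collection (I0 = CLOSURE({[T' → . T]}), then GOTO on every symbol after a dot until no new states appear). It has 10 states:
  I0: { [C → . /], [C → . num C (], [C → . num], [T → . /], [T → . C / +], [T → . C /], [T → . C], [T' → . T] }  — shift
  I1: { [C → / .], [T → / .] }  — 2 reduces
  I2: { [T → C . / +], [T → C . /], [T → C .] }  — shift, reduce
  I3: { [T' → T .] }  — accept
  I4: { [C → . /], [C → . num C (], [C → . num], [C → num . C (], [C → num .] }  — shift, reduce
  I5: { [C → / .] }  — reduce
  I6: { [C → num C . (] }  — shift
  I7: { [C → num C ( .] }  — reduce
  I8: { [T → C / . +], [T → C / .] }  — shift, reduce
  I9: { [T → C / + .] }  — reduce

I1 contains complete items [C → / .], [T → / .] — reduce-reduce conflict.

Answer: Yes — I1: [C → / .] vs [T → / .]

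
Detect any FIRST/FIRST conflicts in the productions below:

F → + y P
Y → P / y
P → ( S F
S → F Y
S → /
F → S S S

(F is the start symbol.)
Yes. F → '+' y P / F → S S S on { '+' }; S → F Y / S → '/' on { '/' }

A FIRST/FIRST conflict occurs when two productions N → α and N → β for the same non-terminal have FIRST(α) ∩ FIRST(β) ≠ ∅ (with ε ∈ FIRST of a nullable right-hand side, so two nullable alternatives also conflict).

FIRST sets of the non-terminals at (or reachable through a nullable prefix from) the front of some alternative:
  FIRST(S) = { '+', '/' }
  FIRST(F) = { '+', '/' }

Productions for F:
  F → + y P: FIRST = { '+' }
  F → S S S: FIRST = { '+', '/' }
Productions for S:
  S → F Y: FIRST = { '+', '/' }
  S → /: FIRST = { '/' }
Y, P have only one production, so no FIRST/FIRST conflict is possible there.

Conflict for F: F → + y P and F → S S S
  Overlap: { '+' }
Conflict for S: S → F Y and S → /
  Overlap: { '/' }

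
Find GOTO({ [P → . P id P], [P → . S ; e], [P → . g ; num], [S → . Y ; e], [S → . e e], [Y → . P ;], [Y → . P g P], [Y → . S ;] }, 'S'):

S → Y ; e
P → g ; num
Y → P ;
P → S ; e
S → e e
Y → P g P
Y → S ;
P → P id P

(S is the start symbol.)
GOTO(I, 'S') = CLOSURE({ [A → αX.β] : [A → α.Xβ] ∈ I, X = 'S' })

Items with dot before 'S', with the dot advanced:
  [P → . S ; e] → [P → S . ; e]
  [Y → . S ;] → [Y → S . ;]
Closure adds nothing (no advanced item has the dot before a non-terminal).

GOTO = { [P → S . ; e], [Y → S . ;] }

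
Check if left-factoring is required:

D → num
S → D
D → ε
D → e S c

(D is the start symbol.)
No, left-factoring is not needed

Left-factoring is needed when two productions for the same non-terminal
share a common prefix on the right-hand side.

Productions for D:
  D → num
  D → ε
  D → e S c

No common prefixes found.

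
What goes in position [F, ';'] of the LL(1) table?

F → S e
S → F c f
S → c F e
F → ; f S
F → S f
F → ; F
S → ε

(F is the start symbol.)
F → S e, F → ; f S, F → S f, F → ; F

To find M[F, ';'], we find productions for F where ';' is in the predict set (PREDICT(N → α) = (FIRST(α) \ {ε}) ∪ (FOLLOW(N) if α ⇒* ε)).

Relevant sets:
  FIRST(S) = { ';', 'c', 'e', 'f', ε }

F → S e: PREDICT = { ';', 'c', 'e', 'f' }
  ';' is in predict set, so this production goes in M[F, ';']
F → ; f S: PREDICT = { ';' }
  ';' is in predict set, so this production goes in M[F, ';']
F → S f: PREDICT = { ';', 'c', 'e', 'f' }
  ';' is in predict set, so this production goes in M[F, ';']
F → ; F: PREDICT = { ';' }
  ';' is in predict set, so this production goes in M[F, ';']

M[F, ';'] = F → S e, F → ; f S, F → S f, F → ; F  (a multiply-defined cell — the grammar is not LL(1))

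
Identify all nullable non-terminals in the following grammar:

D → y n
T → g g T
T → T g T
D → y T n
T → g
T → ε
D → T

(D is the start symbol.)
{ 'D', 'T' }

ε-productions: T → ε
So T is immediately nullable.
D → T: every symbol on the right is nullable, so D is nullable too.
Every non-terminal is now nullable.
Nullable = { 'D', 'T' }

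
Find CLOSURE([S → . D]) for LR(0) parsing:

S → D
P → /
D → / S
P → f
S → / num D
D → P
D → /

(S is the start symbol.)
Start with: [S → . D]
  [S → . D] has the dot before D: add [D → . / S], [D → . P], [D → . /]
  [D → . P] has the dot before P: add [P → . /], [P → . f]
No further items can be added.

CLOSURE = { [D → . / S], [D → . /], [D → . P], [P → . /], [P → . f], [S → . D] }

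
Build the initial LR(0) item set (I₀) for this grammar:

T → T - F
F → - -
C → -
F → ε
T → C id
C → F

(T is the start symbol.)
First, augment the grammar with T' → T
I₀ = CLOSURE({ [T' → . T] }):
  [T' → . T] has the dot before T: add [T → . T - F], [T → . C id]
  [T → . C id] has the dot before C: add [C → . -], [C → . F]
  [C → . F] has the dot before F: add [F → . - -], [F → .]
No further items can be added.

I₀ = { [C → . -], [C → . F], [F → . - -], [F → .], [T → . C id], [T → . T - F], [T' → . T] }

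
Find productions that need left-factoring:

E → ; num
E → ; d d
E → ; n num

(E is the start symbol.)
Yes, E has productions with common prefix ';'

Left-factoring is needed when two productions for the same non-terminal
share a common prefix on the right-hand side.

Productions for E:
  E → ; num
  E → ; d d
  E → ; n num

Found common prefix ';' in productions for E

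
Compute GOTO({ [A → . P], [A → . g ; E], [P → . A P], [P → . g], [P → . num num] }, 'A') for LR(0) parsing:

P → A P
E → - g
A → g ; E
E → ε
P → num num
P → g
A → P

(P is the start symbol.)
GOTO(I, 'A') = CLOSURE({ [A → αX.β] : [A → α.Xβ] ∈ I, X = 'A' })

Items with dot before 'A', with the dot advanced:
  [P → . A P] → [P → A . P]
Closure of the advanced items:
  [P → A . P] has the dot before P: add [P → . A P], [P → . num num], [P → . g]
  [P → . A P] has the dot before A: add [A → . g ; E], [A → . P]

GOTO = { [A → . P], [A → . g ; E], [P → . A P], [P → . g], [P → . num num], [P → A . P] }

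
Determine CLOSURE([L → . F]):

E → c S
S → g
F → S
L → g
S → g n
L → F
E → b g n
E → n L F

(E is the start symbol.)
Start with: [L → . F]
  [L → . F] has the dot before F: add [F → . S]
  [F → . S] has the dot before S: add [S → . g], [S → . g n]
No further items can be added.

CLOSURE = { [F → . S], [L → . F], [S → . g n], [S → . g] }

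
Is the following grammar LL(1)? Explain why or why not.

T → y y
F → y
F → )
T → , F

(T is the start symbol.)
A grammar is LL(1) if for each non-terminal N with multiple productions, the predict sets of those productions are pairwise disjoint, where PREDICT(N → α) = (FIRST(α) \ {ε}) ∪ (FOLLOW(N) if α ⇒* ε).

For T:
  PREDICT(T → y y) = { 'y' }
  PREDICT(T → ',' F) = { ',' }
For F:
  PREDICT(F → y) = { 'y' }
  PREDICT(F → ')') = { ')' }

All predict sets are disjoint. The grammar IS LL(1).

Answer: Yes, the grammar is LL(1).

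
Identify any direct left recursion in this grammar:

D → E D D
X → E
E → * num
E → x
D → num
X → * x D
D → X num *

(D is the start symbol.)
Direct left recursion occurs when N → N α for some non-terminal N (the right-hand side begins with the left-hand side itself).

D → E D D: starts with E
X → E: starts with E
E → * num: starts with '*'
E → x: starts with x
D → num: starts with num
X → * x D: starts with '*'
D → X num *: starts with X

No direct left recursion found.

Answer: No direct left recursion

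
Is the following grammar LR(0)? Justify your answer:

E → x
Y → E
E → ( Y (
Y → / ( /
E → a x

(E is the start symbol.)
Yes, the grammar is LR(0)

A grammar is LR(0) if no state in the canonical LR(0) collection has:
  - both a shift item (dot before a terminal) and a complete item (shift-reduce conflict), or
  - two or more complete items (reduce-reduce conflict; the accept item [E' → E .] counts as a complete item here).

Augment with E' → E and build the canonical LR(0) collection (I0 = CLOSURE({[E' → . E]}), then GOTO on every symbol after a dot until no new states appear). It has 12 states:
  I0: { [E → . ( Y (], [E → . a x], [E → . x], [E' → . E] }  — shift
  I1: { [E → ( . Y (], [E → . ( Y (], [E → . a x], [E → . x], [Y → . / ( /], [Y → . E] }  — shift
  I2: { [E' → E .] }  — accept
  I3: { [E → a . x] }  — shift
  I4: { [E → x .] }  — reduce
  I5: { [E → a x .] }  — reduce
  I6: { [Y → / . ( /] }  — shift
  I7: { [Y → E .] }  — reduce
  I8: { [E → ( Y . (] }  — shift
  I9: { [E → ( Y ( .] }  — reduce
  I10: { [Y → / ( . /] }  — shift
  I11: { [Y → / ( / .] }  — reduce

Every state is either a pure shift/goto state or contains exactly one complete item and nothing to shift — no conflicts. The grammar is LR(0).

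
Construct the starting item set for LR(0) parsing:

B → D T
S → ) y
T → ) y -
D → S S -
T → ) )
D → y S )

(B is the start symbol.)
First, augment the grammar with B' → B
I₀ = CLOSURE({ [B' → . B] }):
  [B' → . B] has the dot before B: add [B → . D T]
  [B → . D T] has the dot before D: add [D → . S S -], [D → . y S )]
  [D → . S S -] has the dot before S: add [S → . ) y]
No further items can be added.

I₀ = { [B → . D T], [B' → . B], [D → . S S -], [D → . y S )], [S → . ) y] }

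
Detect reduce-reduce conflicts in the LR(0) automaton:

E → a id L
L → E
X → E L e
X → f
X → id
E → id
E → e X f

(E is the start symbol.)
Yes — I8: [E → id .] vs [X → id .]

A reduce-reduce conflict occurs when an LR(0) state has two complete items [A → α .] and [B → β .] — both call for a reduction, and with no lookahead the parser cannot choose between them.

Augment with E' → E and build the canonical LR(0) collection (I0 = CLOSURE({[E' → . E]}), then GOTO on every symbol after a dot until no new states appear). It has 15 states:
  I0: { [E → . a id L], [E → . e X f], [E → . id], [E' → . E] }  — shift
  I1: { [E' → E .] }  — accept
  I2: { [E → a . id L] }  — shift
  I3: { [E → . a id L], [E → . e X f], [E → . id], [E → e . X f], [X → . E L e], [X → . f], [X → . id] }  — shift
  I4: { [E → id .] }  — reduce
  I5: { [E → . a id L], [E → . e X f], [E → . id], [L → . E], [X → E . L e] }  — shift
  I6: { [E → e X . f] }  — shift
  I7: { [X → f .] }  — reduce
  I8: { [E → id .], [X → id .] }  — 2 reduces
  I9: { [E → e X f .] }  — reduce
  I10: { [L → E .] }  — reduce
  I11: { [X → E L . e] }  — shift
  I12: { [X → E L e .] }  — reduce
  I13: { [E → . a id L], [E → . e X f], [E → . id], [E → a id . L], [L → . E] }  — shift
  I14: { [E → a id L .] }  — reduce

I8 contains complete items [E → id .], [X → id .] — reduce-reduce conflict.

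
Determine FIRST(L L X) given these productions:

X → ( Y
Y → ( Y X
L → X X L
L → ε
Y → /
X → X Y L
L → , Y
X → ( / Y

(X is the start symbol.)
{ '(', ',' }

FIRST sets of the non-terminals involved (from the grammar, by fixed-point iteration):
  FIRST(L) = { '(', ',', ε }
  FIRST(X) = { '(' }

To compute FIRST(L L X), process the symbols left to right:
Symbol L is a non-terminal. Add FIRST(L) \ {ε} = { '(', ',' }
L is nullable (ε ∈ FIRST(L)), continue to the next symbol.
Symbol L is a non-terminal. Add FIRST(L) \ {ε} = { '(', ',' }
L is nullable (ε ∈ FIRST(L)), continue to the next symbol.
Symbol X is a non-terminal. Add FIRST(X) \ {ε} = { '(' }
X is not nullable (ε ∉ FIRST(X)), so stop here.
FIRST(L L X) = { '(', ',' }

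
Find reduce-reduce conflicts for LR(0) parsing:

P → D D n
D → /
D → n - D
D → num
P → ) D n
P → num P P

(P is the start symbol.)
No reduce-reduce conflicts

Augment with P' → P and build the canonical LR(0) collection (I0 = CLOSURE({[P' → . P]}), then GOTO on every symbol after a dot until no new states appear). It has 16 states:
  I0: { [D → . /], [D → . n - D], [D → . num], [P → . ) D n], [P → . D D n], [P → . num P P], [P' → . P] }  — shift
  I1: { [D → . /], [D → . n - D], [D → . num], [P → ) . D n] }  — shift
  I2: { [D → / .] }  — reduce
  I3: { [D → . /], [D → . n - D], [D → . num], [P → D . D n] }  — shift
  I4: { [P' → P .] }  — accept
  I5: { [D → n . - D] }  — shift
  I6: { [D → . /], [D → . n - D], [D → . num], [D → num .], [P → . ) D n], [P → . D D n], [P → . num P P], [P → num . P P] }  — shift, reduce
  I7: { [D → . /], [D → . n - D], [D → . num], [P → . ) D n], [P → . D D n], [P → . num P P], [P → num P . P] }  — shift
  I8: { [P → num P P .] }  — reduce
  I9: { [D → . /], [D → . n - D], [D → . num], [D → n - . D] }  — shift
  I10: { [D → n - D .] }  — reduce
  I11: { [D → num .] }  — reduce
  I12: { [P → D D . n] }  — shift
  I13: { [P → D D n .] }  — reduce
  I14: { [P → ) D . n] }  — shift
  I15: { [P → ) D n .] }  — reduce

No state contains more than one complete item.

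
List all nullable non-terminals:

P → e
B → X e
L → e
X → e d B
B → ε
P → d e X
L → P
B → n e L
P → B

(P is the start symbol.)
{ 'B', 'L', 'P' }

ε-productions: B → ε
So B is immediately nullable.
P → B: every symbol on the right is nullable, so P is nullable too.
L → P: every symbol on the right is nullable, so L is nullable too.
No further non-terminal can be added: every production for the remaining non-terminals contains a terminal or a non-nullable non-terminal.
Nullable = { 'B', 'L', 'P' }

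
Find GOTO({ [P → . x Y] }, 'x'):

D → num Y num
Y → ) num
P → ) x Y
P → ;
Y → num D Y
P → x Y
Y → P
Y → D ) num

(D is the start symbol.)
{ [D → . num Y num], [P → . ) x Y], [P → . ;], [P → . x Y], [P → x . Y], [Y → . ) num], [Y → . D ) num], [Y → . P], [Y → . num D Y] }

GOTO(I, 'x') = CLOSURE({ [A → αX.β] : [A → α.Xβ] ∈ I, X = 'x' })

Items with dot before 'x', with the dot advanced:
  [P → . x Y] → [P → x . Y]
Closure of the advanced items:
  [P → x . Y] has the dot before Y: add [Y → . ) num], [Y → . num D Y], [Y → . P], [Y → . D ) num]
  [Y → . P] has the dot before P: add [P → . ) x Y], [P → . ;], [P → . x Y]
  [Y → . D ) num] has the dot before D: add [D → . num Y num]

GOTO = { [D → . num Y num], [P → . ) x Y], [P → . ;], [P → . x Y], [P → x . Y], [Y → . ) num], [Y → . D ) num], [Y → . P], [Y → . num D Y] }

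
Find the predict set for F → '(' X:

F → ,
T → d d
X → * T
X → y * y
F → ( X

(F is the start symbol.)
{ '(' }

PREDICT(F → '(' X) = (FIRST(RHS) \ {ε}) ∪ (FOLLOW(F) if ε ∈ FIRST(RHS), i.e. RHS ⇒* ε)
FIRST('(' X) = { '(' }
ε ∉ FIRST('(' X), so FOLLOW(F) is not added.
PREDICT(F → '(' X) = { '(' }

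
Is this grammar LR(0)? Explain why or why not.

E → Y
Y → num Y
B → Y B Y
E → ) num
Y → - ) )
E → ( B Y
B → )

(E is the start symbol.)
A grammar is LR(0) if no state in the canonical LR(0) collection has:
  - both a shift item (dot before a terminal) and a complete item (shift-reduce conflict), or
  - two or more complete items (reduce-reduce conflict; the accept item [E' → E .] counts as a complete item here).

Augment with E' → E and build the canonical LR(0) collection (I0 = CLOSURE({[E' → . E]}), then GOTO on every symbol after a dot until no new states appear). It has 17 states:
  I0: { [E → . ( B Y], [E → . ) num], [E → . Y], [E' → . E], [Y → . - ) )], [Y → . num Y] }  — shift
  I1: { [B → . )], [B → . Y B Y], [E → ( . B Y], [Y → . - ) )], [Y → . num Y] }  — shift
  I2: { [E → ) . num] }  — shift
  I3: { [Y → - . ) )] }  — shift
  I4: { [E' → E .] }  — accept
  I5: { [E → Y .] }  — reduce
  I6: { [Y → . - ) )], [Y → . num Y], [Y → num . Y] }  — shift
  I7: { [Y → num Y .] }  — reduce
  I8: { [Y → - ) . )] }  — shift
  I9: { [Y → - ) ) .] }  — reduce
  I10: { [E → ) num .] }  — reduce
  I11: { [B → ) .] }  — reduce
  I12: { [E → ( B . Y], [Y → . - ) )], [Y → . num Y] }  — shift
  I13: { [B → . )], [B → . Y B Y], [B → Y . B Y], [Y → . - ) )], [Y → . num Y] }  — shift
  I14: { [B → Y B . Y], [Y → . - ) )], [Y → . num Y] }  — shift
  I15: { [B → Y B Y .] }  — reduce
  I16: { [E → ( B Y .] }  — reduce

Every state is either a pure shift/goto state or contains exactly one complete item and nothing to shift — no conflicts. The grammar is LR(0).

Answer: Yes, the grammar is LR(0)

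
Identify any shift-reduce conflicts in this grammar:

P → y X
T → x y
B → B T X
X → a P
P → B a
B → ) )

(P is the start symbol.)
A shift-reduce conflict occurs when an LR(0) state has both:
  - a complete (reduce) item [A → α .] (dot at the end), and
  - a shift item [B → β . c γ] (dot before a terminal).

Augment with P' → P and build the canonical LR(0) collection (I0 = CLOSURE({[P' → . P]}), then GOTO on every symbol after a dot until no new states appear). It has 14 states:
  I0: { [B → . ) )], [B → . B T X], [P → . B a], [P → . y X], [P' → . P] }  — shift
  I1: { [B → ) . )] }  — shift
  I2: { [B → B . T X], [P → B . a], [T → . x y] }  — shift
  I3: { [P' → P .] }  — accept
  I4: { [P → y . X], [X → . a P] }  — shift
  I5: { [P → y X .] }  — reduce
  I6: { [B → . ) )], [B → . B T X], [P → . B a], [P → . y X], [X → a . P] }  — shift
  I7: { [X → a P .] }  — reduce
  I8: { [B → B T . X], [X → . a P] }  — shift
  I9: { [P → B a .] }  — reduce
  I10: { [T → x . y] }  — shift
  I11: { [T → x y .] }  — reduce
  I12: { [B → B T X .] }  — reduce
  I13: { [B → ) ) .] }  — reduce

No state contains both a complete item and a shift item.

Answer: No shift-reduce conflicts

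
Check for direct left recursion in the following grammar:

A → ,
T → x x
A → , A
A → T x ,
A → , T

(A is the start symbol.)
No direct left recursion

Direct left recursion occurs when N → N α for some non-terminal N (the right-hand side begins with the left-hand side itself).

A → ,: starts with ','
T → x x: starts with x
A → , A: starts with ','
A → T x ,: starts with T
A → , T: starts with ','

No direct left recursion found.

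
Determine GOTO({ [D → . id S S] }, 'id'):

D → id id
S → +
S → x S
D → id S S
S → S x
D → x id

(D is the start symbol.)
{ [D → id . S S], [S → . +], [S → . S x], [S → . x S] }

GOTO(I, 'id') = CLOSURE({ [A → αX.β] : [A → α.Xβ] ∈ I, X = 'id' })

Items with dot before 'id', with the dot advanced:
  [D → . id S S] → [D → id . S S]
Closure of the advanced items:
  [D → id . S S] has the dot before S: add [S → . +], [S → . x S], [S → . S x]

GOTO = { [D → id . S S], [S → . +], [S → . S x], [S → . x S] }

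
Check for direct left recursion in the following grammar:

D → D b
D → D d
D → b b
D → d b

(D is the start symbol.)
Direct left recursion occurs when N → N α for some non-terminal N (the right-hand side begins with the left-hand side itself).

D → D b: LEFT RECURSIVE (starts with D)
D → D d: LEFT RECURSIVE (starts with D)
D → b b: starts with b
D → d b: starts with d

The grammar has direct left recursion on: D.

Answer: Yes, D is left-recursive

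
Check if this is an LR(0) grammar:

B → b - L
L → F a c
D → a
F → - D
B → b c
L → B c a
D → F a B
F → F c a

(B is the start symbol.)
Yes, the grammar is LR(0)

Augment with B' → B and build the canonical LR(0) collection (I0 = CLOSURE({[B' → . B]}), then GOTO on every symbol after a dot until no new states appear). It has 20 states:
  I0: { [B → . b - L], [B → . b c], [B' → . B] }  — shift
  I1: { [B' → B .] }  — accept
  I2: { [B → b . - L], [B → b . c] }  — shift
  I3: { [B → . b - L], [B → . b c], [B → b - . L], [F → . - D], [F → . F c a], [L → . B c a], [L → . F a c] }  — shift
  I4: { [B → b c .] }  — reduce
  I5: { [D → . F a B], [D → . a], [F → - . D], [F → . - D], [F → . F c a] }  — shift
  I6: { [L → B . c a] }  — shift
  I7: { [F → F . c a], [L → F . a c] }  — shift
  I8: { [B → b - L .] }  — reduce
  I9: { [L → F a . c] }  — shift
  I10: { [F → F c . a] }  — shift
  I11: { [F → F c a .] }  — reduce
  I12: { [L → F a c .] }  — reduce
  I13: { [L → B c . a] }  — shift
  I14: { [L → B c a .] }  — reduce
  I15: { [F → - D .] }  — reduce
  I16: { [D → F . a B], [F → F . c a] }  — shift
  I17: { [D → a .] }  — reduce
  I18: { [B → . b - L], [B → . b c], [D → F a . B] }  — shift
  I19: { [D → F a B .] }  — reduce

Every state is either a pure shift/goto state or contains exactly one complete item and nothing to shift — no conflicts. The grammar is LR(0).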